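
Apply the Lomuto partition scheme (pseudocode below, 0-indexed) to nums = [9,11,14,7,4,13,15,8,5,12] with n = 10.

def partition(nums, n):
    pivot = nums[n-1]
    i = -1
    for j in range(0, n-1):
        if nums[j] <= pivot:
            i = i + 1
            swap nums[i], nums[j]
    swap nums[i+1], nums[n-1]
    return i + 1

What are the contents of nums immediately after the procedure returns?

[9,11,7,4,8,5,12,14,13,15]

pivot=12, i=-1
j=0: 9≤12, i=0, swap(0,0) ⇒ [9,11,14,7,4,13,15,8,5,12]
j=1: 11≤12, i=1, swap(1,1) ⇒ [9,11,14,7,4,13,15,8,5,12]
j=2: 14>12, skip
j=3: 7≤12, i=2, swap(2,3) ⇒ [9,11,7,14,4,13,15,8,5,12]
j=4: 4≤12, i=3, swap(3,4) ⇒ [9,11,7,4,14,13,15,8,5,12]
j=5: 13>12, skip
j=6: 15>12, skip
j=7: 8≤12, i=4, swap(4,7) ⇒ [9,11,7,4,8,13,15,14,5,12]
j=8: 5≤12, i=5, swap(5,8) ⇒ [9,11,7,4,8,5,15,14,13,12]
swap(6,9) ⇒ [9,11,7,4,8,5,12,14,13,15]; return 6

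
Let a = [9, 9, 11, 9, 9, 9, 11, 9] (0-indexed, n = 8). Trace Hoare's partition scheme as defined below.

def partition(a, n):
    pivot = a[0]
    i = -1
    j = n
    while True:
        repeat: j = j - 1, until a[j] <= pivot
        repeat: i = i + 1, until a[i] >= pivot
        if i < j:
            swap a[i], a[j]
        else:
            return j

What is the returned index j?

3

pivot = a[0] = 9; i = -1, j = 8
j→7 (a[7]=9≤9), i→0 (a[0]=9≥9); i<j, swap → [9, 9, 11, 9, 9, 9, 11, 9]
j→5 (a[5]=9≤9), i→1 (a[1]=9≥9); i<j, swap → [9, 9, 11, 9, 9, 9, 11, 9]
j→4 (a[4]=9≤9), i→2 (a[2]=11≥9); i<j, swap → [9, 9, 9, 9, 11, 9, 11, 9]
j→3, i→3; i≥j, return j=3. a = [9, 9, 9, 9, 11, 9, 11, 9]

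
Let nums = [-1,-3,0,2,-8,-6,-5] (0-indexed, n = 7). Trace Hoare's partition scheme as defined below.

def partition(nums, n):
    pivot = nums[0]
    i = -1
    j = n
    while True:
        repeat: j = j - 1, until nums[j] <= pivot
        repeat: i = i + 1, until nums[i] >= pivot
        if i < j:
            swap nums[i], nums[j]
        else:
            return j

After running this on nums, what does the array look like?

[-5,-3,-6,-8,2,0,-1]

pivot = nums[0] = -1; i = -1, j = 7
j→6 (nums[6]=-5≤-1), i→0 (nums[0]=-1≥-1); i<j, swap → [-5,-3,0,2,-8,-6,-1]
j→5 (nums[5]=-6≤-1), i→2 (nums[2]=0≥-1); i<j, swap → [-5,-3,-6,2,-8,0,-1]
j→4 (nums[4]=-8≤-1), i→3 (nums[3]=2≥-1); i<j, swap → [-5,-3,-6,-8,2,0,-1]
j→3, i→4; i≥j, return j=3. nums = [-5,-3,-6,-8,2,0,-1]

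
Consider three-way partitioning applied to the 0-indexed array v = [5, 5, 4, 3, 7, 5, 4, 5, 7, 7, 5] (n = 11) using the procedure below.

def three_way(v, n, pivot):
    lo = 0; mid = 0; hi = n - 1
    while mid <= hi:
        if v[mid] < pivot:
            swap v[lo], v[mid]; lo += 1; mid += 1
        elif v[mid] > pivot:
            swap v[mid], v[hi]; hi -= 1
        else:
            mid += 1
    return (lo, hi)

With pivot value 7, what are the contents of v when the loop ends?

[5, 5, 4, 3, 5, 4, 5, 5, 7, 7, 7]

lo=0 mid=0 hi=10
5<7: swap(0,0), lo=1 mid=1 ⇒ [5, 5, 4, 3, 7, 5, 4, 5, 7, 7, 5]
5<7: swap(1,1), lo=2 mid=2 ⇒ [5, 5, 4, 3, 7, 5, 4, 5, 7, 7, 5]
4<7: swap(2,2), lo=3 mid=3 ⇒ [5, 5, 4, 3, 7, 5, 4, 5, 7, 7, 5]
3<7: swap(3,3), lo=4 mid=4 ⇒ [5, 5, 4, 3, 7, 5, 4, 5, 7, 7, 5]
7=7: mid=5
5<7: swap(4,5), lo=5 mid=6 ⇒ [5, 5, 4, 3, 5, 7, 4, 5, 7, 7, 5]
4<7: swap(5,6), lo=6 mid=7 ⇒ [5, 5, 4, 3, 5, 4, 7, 5, 7, 7, 5]
5<7: swap(6,7), lo=7 mid=8 ⇒ [5, 5, 4, 3, 5, 4, 5, 7, 7, 7, 5]
7=7: mid=9
7=7: mid=10
5<7: swap(7,10), lo=8 mid=11 ⇒ [5, 5, 4, 3, 5, 4, 5, 5, 7, 7, 7]
done. lo=8 hi=10; v=[5, 5, 4, 3, 5, 4, 5, 5, 7, 7, 7]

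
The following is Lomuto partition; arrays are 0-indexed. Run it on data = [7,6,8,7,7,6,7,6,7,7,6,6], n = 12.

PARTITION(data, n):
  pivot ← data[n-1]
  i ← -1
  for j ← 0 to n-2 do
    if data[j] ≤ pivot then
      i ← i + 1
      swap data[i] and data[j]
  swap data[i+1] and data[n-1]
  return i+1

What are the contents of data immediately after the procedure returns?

[6,6,6,6,6,7,7,8,7,7,7,7]

pivot = data[11] = 6; i = -1
j=0: data[0]=7 > 6 → no swap
j=1: data[1]=6 ≤ 6 → i=0, swap data[0],data[1] → [6,7,8,7,7,6,7,6,7,7,6,6]
j=2: data[2]=8 > 6 → no swap
j=3: data[3]=7 > 6 → no swap
j=4: data[4]=7 > 6 → no swap
j=5: data[5]=6 ≤ 6 → i=1, swap data[1],data[5] → [6,6,8,7,7,7,7,6,7,7,6,6]
j=6: data[6]=7 > 6 → no swap
j=7: data[7]=6 ≤ 6 → i=2, swap data[2],data[7] → [6,6,6,7,7,7,7,8,7,7,6,6]
j=8: data[8]=7 > 6 → no swap
j=9: data[9]=7 > 6 → no swap
j=10: data[10]=6 ≤ 6 → i=3, swap data[3],data[10] → [6,6,6,6,7,7,7,8,7,7,7,6]
final swap data[4],data[11] → [6,6,6,6,6,7,7,8,7,7,7,7]; return 4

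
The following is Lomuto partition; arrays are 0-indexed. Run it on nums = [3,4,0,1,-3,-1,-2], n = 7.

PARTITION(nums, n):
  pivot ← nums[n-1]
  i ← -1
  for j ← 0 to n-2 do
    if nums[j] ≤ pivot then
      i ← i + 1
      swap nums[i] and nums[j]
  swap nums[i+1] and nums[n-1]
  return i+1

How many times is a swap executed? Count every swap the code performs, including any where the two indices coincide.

pivot = nums[6] = -2; i = -1
j=0: nums[0]=3 > -2 → no swap
j=1: nums[1]=4 > -2 → no swap
j=2: nums[2]=0 > -2 → no swap
j=3: nums[3]=1 > -2 → no swap
j=4: nums[4]=-3 ≤ -2 → i=0, swap nums[0],nums[4] → [-3,4,0,1,3,-1,-2]
j=5: nums[5]=-1 > -2 → no swap
final swap nums[1],nums[6] → [-3,-2,0,1,3,-1,4]; return 1

2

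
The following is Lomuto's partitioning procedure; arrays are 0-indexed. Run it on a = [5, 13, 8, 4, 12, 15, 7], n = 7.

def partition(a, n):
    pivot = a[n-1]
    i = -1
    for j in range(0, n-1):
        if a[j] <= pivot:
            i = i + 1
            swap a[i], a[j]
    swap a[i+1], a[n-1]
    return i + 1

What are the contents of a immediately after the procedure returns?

[5, 4, 7, 13, 12, 15, 8]

pivot = a[6] = 7; i = -1
j=0: a[0]=5 ≤ 7 → i=0, swap a[0],a[0] (no change) → [5, 13, 8, 4, 12, 15, 7]
j=1: a[1]=13 > 7 → no swap
j=2: a[2]=8 > 7 → no swap
j=3: a[3]=4 ≤ 7 → i=1, swap a[1],a[3] → [5, 4, 8, 13, 12, 15, 7]
j=4: a[4]=12 > 7 → no swap
j=5: a[5]=15 > 7 → no swap
final swap a[2],a[6] → [5, 4, 7, 13, 12, 15, 8]; return 2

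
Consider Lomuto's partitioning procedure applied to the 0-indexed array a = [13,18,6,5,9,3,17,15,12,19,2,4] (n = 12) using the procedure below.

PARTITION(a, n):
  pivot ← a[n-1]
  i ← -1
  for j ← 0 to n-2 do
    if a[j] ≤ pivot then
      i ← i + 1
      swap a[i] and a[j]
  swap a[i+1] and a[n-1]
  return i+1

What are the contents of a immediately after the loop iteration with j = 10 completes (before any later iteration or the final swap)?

pivot = a[11] = 4; i = -1
j=0: a[0]=13 > 4 → no swap
j=1: a[1]=18 > 4 → no swap
j=2: a[2]=6 > 4 → no swap
j=3: a[3]=5 > 4 → no swap
j=4: a[4]=9 > 4 → no swap
j=5: a[5]=3 ≤ 4 → i=0, swap a[0],a[5] → [3,18,6,5,9,13,17,15,12,19,2,4]
j=6: a[6]=17 > 4 → no swap
j=7: a[7]=15 > 4 → no swap
j=8: a[8]=12 > 4 → no swap
j=9: a[9]=19 > 4 → no swap
j=10: a[10]=2 ≤ 4 → i=1, swap a[1],a[10] → [3,2,6,5,9,13,17,15,12,19,18,4]
(after j=10) a = [3,2,6,5,9,13,17,15,12,19,18,4]

[3,2,6,5,9,13,17,15,12,19,18,4]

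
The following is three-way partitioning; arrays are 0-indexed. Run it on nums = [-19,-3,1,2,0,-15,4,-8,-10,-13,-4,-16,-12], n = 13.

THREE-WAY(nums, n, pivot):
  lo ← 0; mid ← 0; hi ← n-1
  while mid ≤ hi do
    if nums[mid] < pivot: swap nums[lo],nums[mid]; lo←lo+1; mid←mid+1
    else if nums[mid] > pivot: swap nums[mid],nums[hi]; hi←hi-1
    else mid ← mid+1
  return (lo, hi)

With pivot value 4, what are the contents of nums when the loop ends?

[-19,-3,1,2,0,-15,-8,-10,-13,-4,-16,-12,4]

lo=0 mid=0 hi=12
-19<4: swap(0,0), lo=1 mid=1 ⇒ [-19,-3,1,2,0,-15,4,-8,-10,-13,-4,-16,-12]
-3<4: swap(1,1), lo=2 mid=2 ⇒ [-19,-3,1,2,0,-15,4,-8,-10,-13,-4,-16,-12]
1<4: swap(2,2), lo=3 mid=3 ⇒ [-19,-3,1,2,0,-15,4,-8,-10,-13,-4,-16,-12]
2<4: swap(3,3), lo=4 mid=4 ⇒ [-19,-3,1,2,0,-15,4,-8,-10,-13,-4,-16,-12]
0<4: swap(4,4), lo=5 mid=5 ⇒ [-19,-3,1,2,0,-15,4,-8,-10,-13,-4,-16,-12]
-15<4: swap(5,5), lo=6 mid=6 ⇒ [-19,-3,1,2,0,-15,4,-8,-10,-13,-4,-16,-12]
4=4: mid=7
-8<4: swap(6,7), lo=7 mid=8 ⇒ [-19,-3,1,2,0,-15,-8,4,-10,-13,-4,-16,-12]
-10<4: swap(7,8), lo=8 mid=9 ⇒ [-19,-3,1,2,0,-15,-8,-10,4,-13,-4,-16,-12]
-13<4: swap(8,9), lo=9 mid=10 ⇒ [-19,-3,1,2,0,-15,-8,-10,-13,4,-4,-16,-12]
-4<4: swap(9,10), lo=10 mid=11 ⇒ [-19,-3,1,2,0,-15,-8,-10,-13,-4,4,-16,-12]
-16<4: swap(10,11), lo=11 mid=12 ⇒ [-19,-3,1,2,0,-15,-8,-10,-13,-4,-16,4,-12]
-12<4: swap(11,12), lo=12 mid=13 ⇒ [-19,-3,1,2,0,-15,-8,-10,-13,-4,-16,-12,4]
done. lo=12 hi=12; nums=[-19,-3,1,2,0,-15,-8,-10,-13,-4,-16,-12,4]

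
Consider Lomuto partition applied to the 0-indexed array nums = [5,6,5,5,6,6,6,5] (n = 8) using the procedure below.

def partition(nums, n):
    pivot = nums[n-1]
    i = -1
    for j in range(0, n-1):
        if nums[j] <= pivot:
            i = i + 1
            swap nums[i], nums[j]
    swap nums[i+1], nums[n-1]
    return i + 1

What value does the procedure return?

3

pivot = nums[7] = 5; i = -1
j=0: nums[0]=5 ≤ 5 → i=0, swap nums[0],nums[0] (no change) → [5,6,5,5,6,6,6,5]
j=1: nums[1]=6 > 5 → no swap
j=2: nums[2]=5 ≤ 5 → i=1, swap nums[1],nums[2] → [5,5,6,5,6,6,6,5]
j=3: nums[3]=5 ≤ 5 → i=2, swap nums[2],nums[3] → [5,5,5,6,6,6,6,5]
j=4: nums[4]=6 > 5 → no swap
j=5: nums[5]=6 > 5 → no swap
j=6: nums[6]=6 > 5 → no swap
final swap nums[3],nums[7] → [5,5,5,5,6,6,6,6]; return 3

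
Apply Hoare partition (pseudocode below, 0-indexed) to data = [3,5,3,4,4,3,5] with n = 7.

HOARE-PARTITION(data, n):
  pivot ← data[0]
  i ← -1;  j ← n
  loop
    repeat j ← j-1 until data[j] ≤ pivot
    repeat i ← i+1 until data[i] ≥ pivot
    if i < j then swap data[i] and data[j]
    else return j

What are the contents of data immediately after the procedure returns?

[3,3,5,4,4,3,5]

pivot=3
j stops at 5 (3), i stops at 0 (3); swap ⇒ [3,5,3,4,4,3,5]
j stops at 2 (3), i stops at 1 (5); swap ⇒ [3,3,5,4,4,3,5]
j stops at 1, i stops at 2; i≥j ⇒ return 1. data=[3,3,5,4,4,3,5]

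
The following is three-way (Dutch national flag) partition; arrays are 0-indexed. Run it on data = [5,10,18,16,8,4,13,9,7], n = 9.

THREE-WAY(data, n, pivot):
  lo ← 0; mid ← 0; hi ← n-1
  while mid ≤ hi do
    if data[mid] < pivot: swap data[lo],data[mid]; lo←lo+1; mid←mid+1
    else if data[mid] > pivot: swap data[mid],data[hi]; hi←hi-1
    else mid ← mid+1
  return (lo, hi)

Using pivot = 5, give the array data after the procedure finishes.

[4,5,16,8,18,13,9,7,10]

pivot = 5; lo=0, mid=0, hi=8
data[mid]=5=5: mid=1
data[mid]=10>5: swap data[1],data[8]; hi=7 → [5,7,18,16,8,4,13,9,10]
data[mid]=7>5: swap data[1],data[7]; hi=6 → [5,9,18,16,8,4,13,7,10]
data[mid]=9>5: swap data[1],data[6]; hi=5 → [5,13,18,16,8,4,9,7,10]
data[mid]=13>5: swap data[1],data[5]; hi=4 → [5,4,18,16,8,13,9,7,10]
data[mid]=4<5: swap data[0],data[1]; lo=1,mid=2 → [4,5,18,16,8,13,9,7,10]
data[mid]=18>5: swap data[2],data[4]; hi=3 → [4,5,8,16,18,13,9,7,10]
data[mid]=8>5: swap data[2],data[3]; hi=2 → [4,5,16,8,18,13,9,7,10]
data[mid]=16>5: swap data[2],data[2]; hi=1 → [4,5,16,8,18,13,9,7,10]
end: lo=1, hi=1; data = [4,5,16,8,18,13,9,7,10]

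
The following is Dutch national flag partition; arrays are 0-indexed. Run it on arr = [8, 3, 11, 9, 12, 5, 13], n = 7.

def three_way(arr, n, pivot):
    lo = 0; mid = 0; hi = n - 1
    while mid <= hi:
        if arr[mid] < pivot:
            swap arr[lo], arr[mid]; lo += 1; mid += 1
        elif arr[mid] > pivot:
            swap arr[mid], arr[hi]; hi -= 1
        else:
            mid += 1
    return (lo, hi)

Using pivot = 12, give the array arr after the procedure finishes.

lo=0 mid=0 hi=6
8<12: swap(0,0), lo=1 mid=1 ⇒ [8, 3, 11, 9, 12, 5, 13]
3<12: swap(1,1), lo=2 mid=2 ⇒ [8, 3, 11, 9, 12, 5, 13]
11<12: swap(2,2), lo=3 mid=3 ⇒ [8, 3, 11, 9, 12, 5, 13]
9<12: swap(3,3), lo=4 mid=4 ⇒ [8, 3, 11, 9, 12, 5, 13]
12=12: mid=5
5<12: swap(4,5), lo=5 mid=6 ⇒ [8, 3, 11, 9, 5, 12, 13]
13>12: swap(6,6), hi=5 ⇒ [8, 3, 11, 9, 5, 12, 13]
done. lo=5 hi=5; arr=[8, 3, 11, 9, 5, 12, 13]

[8, 3, 11, 9, 5, 12, 13]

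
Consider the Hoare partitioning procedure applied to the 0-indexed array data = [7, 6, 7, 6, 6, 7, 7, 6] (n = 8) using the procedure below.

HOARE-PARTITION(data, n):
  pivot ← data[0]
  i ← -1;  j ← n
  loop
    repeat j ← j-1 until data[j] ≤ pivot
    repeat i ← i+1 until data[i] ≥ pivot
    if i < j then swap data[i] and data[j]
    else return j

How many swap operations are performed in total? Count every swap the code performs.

pivot=7
j stops at 7 (6), i stops at 0 (7); swap ⇒ [6, 6, 7, 6, 6, 7, 7, 7]
j stops at 6 (7), i stops at 2 (7); swap ⇒ [6, 6, 7, 6, 6, 7, 7, 7]
j stops at 5, i stops at 5; i≥j ⇒ return 5. data=[6, 6, 7, 6, 6, 7, 7, 7]

2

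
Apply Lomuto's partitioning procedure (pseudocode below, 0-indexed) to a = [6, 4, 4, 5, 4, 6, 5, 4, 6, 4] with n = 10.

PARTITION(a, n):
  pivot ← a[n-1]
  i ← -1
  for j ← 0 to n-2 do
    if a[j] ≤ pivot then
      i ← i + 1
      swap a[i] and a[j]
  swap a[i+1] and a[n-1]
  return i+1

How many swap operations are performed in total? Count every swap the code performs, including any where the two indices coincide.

5

pivot = a[9] = 4; i = -1
j=0: a[0]=6 > 4 → no swap
j=1: a[1]=4 ≤ 4 → i=0, swap a[0],a[1] → [4, 6, 4, 5, 4, 6, 5, 4, 6, 4]
j=2: a[2]=4 ≤ 4 → i=1, swap a[1],a[2] → [4, 4, 6, 5, 4, 6, 5, 4, 6, 4]
j=3: a[3]=5 > 4 → no swap
j=4: a[4]=4 ≤ 4 → i=2, swap a[2],a[4] → [4, 4, 4, 5, 6, 6, 5, 4, 6, 4]
j=5: a[5]=6 > 4 → no swap
j=6: a[6]=5 > 4 → no swap
j=7: a[7]=4 ≤ 4 → i=3, swap a[3],a[7] → [4, 4, 4, 4, 6, 6, 5, 5, 6, 4]
j=8: a[8]=6 > 4 → no swap
final swap a[4],a[9] → [4, 4, 4, 4, 4, 6, 5, 5, 6, 6]; return 4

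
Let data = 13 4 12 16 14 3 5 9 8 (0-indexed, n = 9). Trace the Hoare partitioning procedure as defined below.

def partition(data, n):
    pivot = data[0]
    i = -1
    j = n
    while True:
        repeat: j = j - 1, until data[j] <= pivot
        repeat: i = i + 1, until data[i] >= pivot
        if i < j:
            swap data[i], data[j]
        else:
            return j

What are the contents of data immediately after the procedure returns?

8 4 12 9 5 3 14 16 13

pivot = data[0] = 13; i = -1, j = 9
j→8 (data[8]=8≤13), i→0 (data[0]=13≥13); i<j, swap → 8 4 12 16 14 3 5 9 13
j→7 (data[7]=9≤13), i→3 (data[3]=16≥13); i<j, swap → 8 4 12 9 14 3 5 16 13
j→6 (data[6]=5≤13), i→4 (data[4]=14≥13); i<j, swap → 8 4 12 9 5 3 14 16 13
j→5, i→6; i≥j, return j=5. data = 8 4 12 9 5 3 14 16 13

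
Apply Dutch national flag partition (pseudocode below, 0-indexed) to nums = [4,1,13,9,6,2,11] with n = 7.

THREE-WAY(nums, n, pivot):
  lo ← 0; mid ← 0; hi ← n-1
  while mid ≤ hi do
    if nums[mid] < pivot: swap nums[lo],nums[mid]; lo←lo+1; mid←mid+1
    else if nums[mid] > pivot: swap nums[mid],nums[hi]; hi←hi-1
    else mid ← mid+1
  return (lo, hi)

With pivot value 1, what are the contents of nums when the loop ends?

pivot = 1; lo=0, mid=0, hi=6
nums[mid]=4>1: swap nums[0],nums[6]; hi=5 → [11,1,13,9,6,2,4]
nums[mid]=11>1: swap nums[0],nums[5]; hi=4 → [2,1,13,9,6,11,4]
nums[mid]=2>1: swap nums[0],nums[4]; hi=3 → [6,1,13,9,2,11,4]
nums[mid]=6>1: swap nums[0],nums[3]; hi=2 → [9,1,13,6,2,11,4]
nums[mid]=9>1: swap nums[0],nums[2]; hi=1 → [13,1,9,6,2,11,4]
nums[mid]=13>1: swap nums[0],nums[1]; hi=0 → [1,13,9,6,2,11,4]
nums[mid]=1=1: mid=1
end: lo=0, hi=0; nums = [1,13,9,6,2,11,4]

[1,13,9,6,2,11,4]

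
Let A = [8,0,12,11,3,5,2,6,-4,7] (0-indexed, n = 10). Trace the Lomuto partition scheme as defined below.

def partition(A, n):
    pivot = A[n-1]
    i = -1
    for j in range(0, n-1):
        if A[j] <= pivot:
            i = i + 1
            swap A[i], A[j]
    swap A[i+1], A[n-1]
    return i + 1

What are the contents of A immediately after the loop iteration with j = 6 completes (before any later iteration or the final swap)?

pivot = A[9] = 7; i = -1
j=0: A[0]=8 > 7 → no swap
j=1: A[1]=0 ≤ 7 → i=0, swap A[0],A[1] → [0,8,12,11,3,5,2,6,-4,7]
j=2: A[2]=12 > 7 → no swap
j=3: A[3]=11 > 7 → no swap
j=4: A[4]=3 ≤ 7 → i=1, swap A[1],A[4] → [0,3,12,11,8,5,2,6,-4,7]
j=5: A[5]=5 ≤ 7 → i=2, swap A[2],A[5] → [0,3,5,11,8,12,2,6,-4,7]
j=6: A[6]=2 ≤ 7 → i=3, swap A[3],A[6] → [0,3,5,2,8,12,11,6,-4,7]
(after j=6) A = [0,3,5,2,8,12,11,6,-4,7]

[0,3,5,2,8,12,11,6,-4,7]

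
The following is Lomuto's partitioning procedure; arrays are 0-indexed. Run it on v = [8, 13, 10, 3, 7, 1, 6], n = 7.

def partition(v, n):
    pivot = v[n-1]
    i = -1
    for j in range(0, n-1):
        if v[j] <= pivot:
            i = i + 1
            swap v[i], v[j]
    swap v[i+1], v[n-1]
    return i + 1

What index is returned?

2

pivot=6, i=-1
j=0: 8>6, skip
j=1: 13>6, skip
j=2: 10>6, skip
j=3: 3≤6, i=0, swap(0,3) ⇒ [3, 13, 10, 8, 7, 1, 6]
j=4: 7>6, skip
j=5: 1≤6, i=1, swap(1,5) ⇒ [3, 1, 10, 8, 7, 13, 6]
swap(2,6) ⇒ [3, 1, 6, 8, 7, 13, 10]; return 2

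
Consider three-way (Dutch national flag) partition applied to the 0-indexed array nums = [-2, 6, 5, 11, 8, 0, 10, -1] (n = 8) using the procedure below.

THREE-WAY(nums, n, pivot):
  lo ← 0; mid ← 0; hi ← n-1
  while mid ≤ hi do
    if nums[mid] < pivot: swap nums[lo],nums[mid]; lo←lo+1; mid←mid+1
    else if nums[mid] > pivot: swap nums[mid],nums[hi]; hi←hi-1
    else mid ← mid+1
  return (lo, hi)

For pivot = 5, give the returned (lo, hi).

lo=0 mid=0 hi=7
-2<5: swap(0,0), lo=1 mid=1 ⇒ [-2, 6, 5, 11, 8, 0, 10, -1]
6>5: swap(1,7), hi=6 ⇒ [-2, -1, 5, 11, 8, 0, 10, 6]
-1<5: swap(1,1), lo=2 mid=2 ⇒ [-2, -1, 5, 11, 8, 0, 10, 6]
5=5: mid=3
11>5: swap(3,6), hi=5 ⇒ [-2, -1, 5, 10, 8, 0, 11, 6]
10>5: swap(3,5), hi=4 ⇒ [-2, -1, 5, 0, 8, 10, 11, 6]
0<5: swap(2,3), lo=3 mid=4 ⇒ [-2, -1, 0, 5, 8, 10, 11, 6]
8>5: swap(4,4), hi=3 ⇒ [-2, -1, 0, 5, 8, 10, 11, 6]
done. lo=3 hi=3; nums=[-2, -1, 0, 5, 8, 10, 11, 6]

(3, 3)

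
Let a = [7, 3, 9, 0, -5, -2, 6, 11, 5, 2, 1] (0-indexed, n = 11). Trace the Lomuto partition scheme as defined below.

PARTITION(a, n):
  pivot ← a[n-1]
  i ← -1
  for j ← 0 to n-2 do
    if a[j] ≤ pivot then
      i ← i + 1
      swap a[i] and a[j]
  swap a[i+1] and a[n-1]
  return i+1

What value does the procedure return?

3

pivot = a[10] = 1; i = -1
j=0: a[0]=7 > 1 → no swap
j=1: a[1]=3 > 1 → no swap
j=2: a[2]=9 > 1 → no swap
j=3: a[3]=0 ≤ 1 → i=0, swap a[0],a[3] → [0, 3, 9, 7, -5, -2, 6, 11, 5, 2, 1]
j=4: a[4]=-5 ≤ 1 → i=1, swap a[1],a[4] → [0, -5, 9, 7, 3, -2, 6, 11, 5, 2, 1]
j=5: a[5]=-2 ≤ 1 → i=2, swap a[2],a[5] → [0, -5, -2, 7, 3, 9, 6, 11, 5, 2, 1]
j=6: a[6]=6 > 1 → no swap
j=7: a[7]=11 > 1 → no swap
j=8: a[8]=5 > 1 → no swap
j=9: a[9]=2 > 1 → no swap
final swap a[3],a[10] → [0, -5, -2, 1, 3, 9, 6, 11, 5, 2, 7]; return 3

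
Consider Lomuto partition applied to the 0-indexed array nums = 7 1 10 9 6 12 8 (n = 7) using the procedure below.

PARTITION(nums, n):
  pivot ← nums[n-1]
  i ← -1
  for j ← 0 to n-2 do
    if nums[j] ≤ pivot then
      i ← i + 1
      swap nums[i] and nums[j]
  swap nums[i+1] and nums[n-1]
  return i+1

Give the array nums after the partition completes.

pivot=8, i=-1
j=0: 7≤8, i=0, swap(0,0) ⇒ 7 1 10 9 6 12 8
j=1: 1≤8, i=1, swap(1,1) ⇒ 7 1 10 9 6 12 8
j=2: 10>8, skip
j=3: 9>8, skip
j=4: 6≤8, i=2, swap(2,4) ⇒ 7 1 6 9 10 12 8
j=5: 12>8, skip
swap(3,6) ⇒ 7 1 6 8 10 12 9; return 3

7 1 6 8 10 12 9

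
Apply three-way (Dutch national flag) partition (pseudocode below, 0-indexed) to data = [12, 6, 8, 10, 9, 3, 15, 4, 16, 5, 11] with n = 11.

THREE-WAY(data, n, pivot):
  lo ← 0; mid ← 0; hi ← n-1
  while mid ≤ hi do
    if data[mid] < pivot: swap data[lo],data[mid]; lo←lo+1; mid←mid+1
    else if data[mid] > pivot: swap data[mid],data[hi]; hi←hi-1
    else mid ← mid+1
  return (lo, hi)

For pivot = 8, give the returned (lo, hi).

pivot = 8; lo=0, mid=0, hi=10
data[mid]=12>8: swap data[0],data[10]; hi=9 → [11, 6, 8, 10, 9, 3, 15, 4, 16, 5, 12]
data[mid]=11>8: swap data[0],data[9]; hi=8 → [5, 6, 8, 10, 9, 3, 15, 4, 16, 11, 12]
data[mid]=5<8: swap data[0],data[0]; lo=1,mid=1 → [5, 6, 8, 10, 9, 3, 15, 4, 16, 11, 12]
data[mid]=6<8: swap data[1],data[1]; lo=2,mid=2 → [5, 6, 8, 10, 9, 3, 15, 4, 16, 11, 12]
data[mid]=8=8: mid=3
data[mid]=10>8: swap data[3],data[8]; hi=7 → [5, 6, 8, 16, 9, 3, 15, 4, 10, 11, 12]
data[mid]=16>8: swap data[3],data[7]; hi=6 → [5, 6, 8, 4, 9, 3, 15, 16, 10, 11, 12]
data[mid]=4<8: swap data[2],data[3]; lo=3,mid=4 → [5, 6, 4, 8, 9, 3, 15, 16, 10, 11, 12]
data[mid]=9>8: swap data[4],data[6]; hi=5 → [5, 6, 4, 8, 15, 3, 9, 16, 10, 11, 12]
data[mid]=15>8: swap data[4],data[5]; hi=4 → [5, 6, 4, 8, 3, 15, 9, 16, 10, 11, 12]
data[mid]=3<8: swap data[3],data[4]; lo=4,mid=5 → [5, 6, 4, 3, 8, 15, 9, 16, 10, 11, 12]
end: lo=4, hi=4; data = [5, 6, 4, 3, 8, 15, 9, 16, 10, 11, 12]

(4, 4)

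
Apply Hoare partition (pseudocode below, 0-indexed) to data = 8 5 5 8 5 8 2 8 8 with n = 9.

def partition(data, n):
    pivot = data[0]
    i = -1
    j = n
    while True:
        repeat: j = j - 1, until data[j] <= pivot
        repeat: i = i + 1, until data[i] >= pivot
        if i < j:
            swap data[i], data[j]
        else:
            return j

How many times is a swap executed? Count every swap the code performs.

3

pivot = data[0] = 8; i = -1, j = 9
j→8 (data[8]=8≤8), i→0 (data[0]=8≥8); i<j, swap → 8 5 5 8 5 8 2 8 8
j→7 (data[7]=8≤8), i→3 (data[3]=8≥8); i<j, swap → 8 5 5 8 5 8 2 8 8
j→6 (data[6]=2≤8), i→5 (data[5]=8≥8); i<j, swap → 8 5 5 8 5 2 8 8 8
j→5, i→6; i≥j, return j=5. data = 8 5 5 8 5 2 8 8 8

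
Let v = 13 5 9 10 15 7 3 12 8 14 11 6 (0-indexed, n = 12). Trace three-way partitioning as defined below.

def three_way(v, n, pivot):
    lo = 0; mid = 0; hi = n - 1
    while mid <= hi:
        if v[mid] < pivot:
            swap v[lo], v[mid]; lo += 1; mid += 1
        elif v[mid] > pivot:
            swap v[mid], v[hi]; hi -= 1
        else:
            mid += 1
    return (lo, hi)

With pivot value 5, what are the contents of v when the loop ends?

pivot = 5; lo=0, mid=0, hi=11
v[mid]=13>5: swap v[0],v[11]; hi=10 → 6 5 9 10 15 7 3 12 8 14 11 13
v[mid]=6>5: swap v[0],v[10]; hi=9 → 11 5 9 10 15 7 3 12 8 14 6 13
v[mid]=11>5: swap v[0],v[9]; hi=8 → 14 5 9 10 15 7 3 12 8 11 6 13
v[mid]=14>5: swap v[0],v[8]; hi=7 → 8 5 9 10 15 7 3 12 14 11 6 13
v[mid]=8>5: swap v[0],v[7]; hi=6 → 12 5 9 10 15 7 3 8 14 11 6 13
v[mid]=12>5: swap v[0],v[6]; hi=5 → 3 5 9 10 15 7 12 8 14 11 6 13
v[mid]=3<5: swap v[0],v[0]; lo=1,mid=1 → 3 5 9 10 15 7 12 8 14 11 6 13
v[mid]=5=5: mid=2
v[mid]=9>5: swap v[2],v[5]; hi=4 → 3 5 7 10 15 9 12 8 14 11 6 13
v[mid]=7>5: swap v[2],v[4]; hi=3 → 3 5 15 10 7 9 12 8 14 11 6 13
v[mid]=15>5: swap v[2],v[3]; hi=2 → 3 5 10 15 7 9 12 8 14 11 6 13
v[mid]=10>5: swap v[2],v[2]; hi=1 → 3 5 10 15 7 9 12 8 14 11 6 13
end: lo=1, hi=1; v = 3 5 10 15 7 9 12 8 14 11 6 13

3 5 10 15 7 9 12 8 14 11 6 13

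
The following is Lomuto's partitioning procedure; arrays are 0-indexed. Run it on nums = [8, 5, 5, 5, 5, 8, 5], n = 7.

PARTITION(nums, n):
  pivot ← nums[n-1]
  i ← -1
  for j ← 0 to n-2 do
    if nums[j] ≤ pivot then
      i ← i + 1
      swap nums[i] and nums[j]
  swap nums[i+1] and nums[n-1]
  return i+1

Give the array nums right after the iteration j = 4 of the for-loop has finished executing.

pivot = nums[6] = 5; i = -1
j=0: nums[0]=8 > 5 → no swap
j=1: nums[1]=5 ≤ 5 → i=0, swap nums[0],nums[1] → [5, 8, 5, 5, 5, 8, 5]
j=2: nums[2]=5 ≤ 5 → i=1, swap nums[1],nums[2] → [5, 5, 8, 5, 5, 8, 5]
j=3: nums[3]=5 ≤ 5 → i=2, swap nums[2],nums[3] → [5, 5, 5, 8, 5, 8, 5]
j=4: nums[4]=5 ≤ 5 → i=3, swap nums[3],nums[4] → [5, 5, 5, 5, 8, 8, 5]
(after j=4) nums = [5, 5, 5, 5, 8, 8, 5]

[5, 5, 5, 5, 8, 8, 5]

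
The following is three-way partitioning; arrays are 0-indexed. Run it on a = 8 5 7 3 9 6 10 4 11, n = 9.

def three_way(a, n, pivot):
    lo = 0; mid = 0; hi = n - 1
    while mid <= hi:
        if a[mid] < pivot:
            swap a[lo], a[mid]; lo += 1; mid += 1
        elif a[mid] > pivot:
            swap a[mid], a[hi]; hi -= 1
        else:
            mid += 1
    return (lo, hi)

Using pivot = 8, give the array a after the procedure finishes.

pivot = 8; lo=0, mid=0, hi=8
a[mid]=8=8: mid=1
a[mid]=5<8: swap a[0],a[1]; lo=1,mid=2 → 5 8 7 3 9 6 10 4 11
a[mid]=7<8: swap a[1],a[2]; lo=2,mid=3 → 5 7 8 3 9 6 10 4 11
a[mid]=3<8: swap a[2],a[3]; lo=3,mid=4 → 5 7 3 8 9 6 10 4 11
a[mid]=9>8: swap a[4],a[8]; hi=7 → 5 7 3 8 11 6 10 4 9
a[mid]=11>8: swap a[4],a[7]; hi=6 → 5 7 3 8 4 6 10 11 9
a[mid]=4<8: swap a[3],a[4]; lo=4,mid=5 → 5 7 3 4 8 6 10 11 9
a[mid]=6<8: swap a[4],a[5]; lo=5,mid=6 → 5 7 3 4 6 8 10 11 9
a[mid]=10>8: swap a[6],a[6]; hi=5 → 5 7 3 4 6 8 10 11 9
end: lo=5, hi=5; a = 5 7 3 4 6 8 10 11 9

5 7 3 4 6 8 10 11 9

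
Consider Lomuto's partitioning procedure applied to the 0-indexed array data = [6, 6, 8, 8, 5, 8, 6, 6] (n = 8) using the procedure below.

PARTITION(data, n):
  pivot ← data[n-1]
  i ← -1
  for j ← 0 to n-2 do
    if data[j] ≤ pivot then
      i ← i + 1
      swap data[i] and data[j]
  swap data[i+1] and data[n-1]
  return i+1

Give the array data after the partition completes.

[6, 6, 5, 6, 6, 8, 8, 8]

pivot = data[7] = 6; i = -1
j=0: data[0]=6 ≤ 6 → i=0, swap data[0],data[0] (no change) → [6, 6, 8, 8, 5, 8, 6, 6]
j=1: data[1]=6 ≤ 6 → i=1, swap data[1],data[1] (no change) → [6, 6, 8, 8, 5, 8, 6, 6]
j=2: data[2]=8 > 6 → no swap
j=3: data[3]=8 > 6 → no swap
j=4: data[4]=5 ≤ 6 → i=2, swap data[2],data[4] → [6, 6, 5, 8, 8, 8, 6, 6]
j=5: data[5]=8 > 6 → no swap
j=6: data[6]=6 ≤ 6 → i=3, swap data[3],data[6] → [6, 6, 5, 6, 8, 8, 8, 6]
final swap data[4],data[7] → [6, 6, 5, 6, 6, 8, 8, 8]; return 4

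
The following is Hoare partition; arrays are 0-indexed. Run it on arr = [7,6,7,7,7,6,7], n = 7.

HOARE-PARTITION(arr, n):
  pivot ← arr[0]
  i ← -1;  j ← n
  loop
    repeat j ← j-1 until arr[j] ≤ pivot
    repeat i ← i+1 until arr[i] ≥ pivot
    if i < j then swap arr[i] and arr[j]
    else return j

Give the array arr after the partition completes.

[7,6,6,7,7,7,7]

pivot = arr[0] = 7; i = -1, j = 7
j→6 (arr[6]=7≤7), i→0 (arr[0]=7≥7); i<j, swap → [7,6,7,7,7,6,7]
j→5 (arr[5]=6≤7), i→2 (arr[2]=7≥7); i<j, swap → [7,6,6,7,7,7,7]
j→4 (arr[4]=7≤7), i→3 (arr[3]=7≥7); i<j, swap → [7,6,6,7,7,7,7]
j→3, i→4; i≥j, return j=3. arr = [7,6,6,7,7,7,7]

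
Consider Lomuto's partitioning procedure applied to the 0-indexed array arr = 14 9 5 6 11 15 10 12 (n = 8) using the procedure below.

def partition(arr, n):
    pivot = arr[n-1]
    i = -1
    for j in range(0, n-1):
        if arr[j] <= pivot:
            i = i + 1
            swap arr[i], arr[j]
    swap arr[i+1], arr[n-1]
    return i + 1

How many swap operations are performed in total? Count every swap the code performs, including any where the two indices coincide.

pivot = arr[7] = 12; i = -1
j=0: arr[0]=14 > 12 → no swap
j=1: arr[1]=9 ≤ 12 → i=0, swap arr[0],arr[1] → 9 14 5 6 11 15 10 12
j=2: arr[2]=5 ≤ 12 → i=1, swap arr[1],arr[2] → 9 5 14 6 11 15 10 12
j=3: arr[3]=6 ≤ 12 → i=2, swap arr[2],arr[3] → 9 5 6 14 11 15 10 12
j=4: arr[4]=11 ≤ 12 → i=3, swap arr[3],arr[4] → 9 5 6 11 14 15 10 12
j=5: arr[5]=15 > 12 → no swap
j=6: arr[6]=10 ≤ 12 → i=4, swap arr[4],arr[6] → 9 5 6 11 10 15 14 12
final swap arr[5],arr[7] → 9 5 6 11 10 12 14 15; return 5

6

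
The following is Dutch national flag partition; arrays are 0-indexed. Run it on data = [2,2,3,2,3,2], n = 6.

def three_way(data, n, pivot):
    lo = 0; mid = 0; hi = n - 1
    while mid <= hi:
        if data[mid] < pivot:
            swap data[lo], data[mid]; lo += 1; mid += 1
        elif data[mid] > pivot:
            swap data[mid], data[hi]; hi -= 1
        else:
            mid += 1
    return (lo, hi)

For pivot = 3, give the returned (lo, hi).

pivot = 3; lo=0, mid=0, hi=5
data[mid]=2<3: swap data[0],data[0]; lo=1,mid=1 → [2,2,3,2,3,2]
data[mid]=2<3: swap data[1],data[1]; lo=2,mid=2 → [2,2,3,2,3,2]
data[mid]=3=3: mid=3
data[mid]=2<3: swap data[2],data[3]; lo=3,mid=4 → [2,2,2,3,3,2]
data[mid]=3=3: mid=5
data[mid]=2<3: swap data[3],data[5]; lo=4,mid=6 → [2,2,2,2,3,3]
end: lo=4, hi=5; data = [2,2,2,2,3,3]

(4, 5)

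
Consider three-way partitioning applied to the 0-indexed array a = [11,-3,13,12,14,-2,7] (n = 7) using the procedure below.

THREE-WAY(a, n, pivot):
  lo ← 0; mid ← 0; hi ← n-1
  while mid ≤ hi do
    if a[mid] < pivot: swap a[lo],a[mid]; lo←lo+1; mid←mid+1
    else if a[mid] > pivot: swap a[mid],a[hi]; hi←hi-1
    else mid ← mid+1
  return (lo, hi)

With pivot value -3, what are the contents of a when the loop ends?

lo=0 mid=0 hi=6
11>-3: swap(0,6), hi=5 ⇒ [7,-3,13,12,14,-2,11]
7>-3: swap(0,5), hi=4 ⇒ [-2,-3,13,12,14,7,11]
-2>-3: swap(0,4), hi=3 ⇒ [14,-3,13,12,-2,7,11]
14>-3: swap(0,3), hi=2 ⇒ [12,-3,13,14,-2,7,11]
12>-3: swap(0,2), hi=1 ⇒ [13,-3,12,14,-2,7,11]
13>-3: swap(0,1), hi=0 ⇒ [-3,13,12,14,-2,7,11]
-3=-3: mid=1
done. lo=0 hi=0; a=[-3,13,12,14,-2,7,11]

[-3,13,12,14,-2,7,11]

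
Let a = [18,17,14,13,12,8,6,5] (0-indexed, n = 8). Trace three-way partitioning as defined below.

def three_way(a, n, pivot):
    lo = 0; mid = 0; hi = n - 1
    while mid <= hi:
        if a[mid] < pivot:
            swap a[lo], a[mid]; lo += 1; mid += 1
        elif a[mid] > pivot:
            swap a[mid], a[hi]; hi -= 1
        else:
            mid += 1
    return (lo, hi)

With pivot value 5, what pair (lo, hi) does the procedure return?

lo=0 mid=0 hi=7
18>5: swap(0,7), hi=6 ⇒ [5,17,14,13,12,8,6,18]
5=5: mid=1
17>5: swap(1,6), hi=5 ⇒ [5,6,14,13,12,8,17,18]
6>5: swap(1,5), hi=4 ⇒ [5,8,14,13,12,6,17,18]
8>5: swap(1,4), hi=3 ⇒ [5,12,14,13,8,6,17,18]
12>5: swap(1,3), hi=2 ⇒ [5,13,14,12,8,6,17,18]
13>5: swap(1,2), hi=1 ⇒ [5,14,13,12,8,6,17,18]
14>5: swap(1,1), hi=0 ⇒ [5,14,13,12,8,6,17,18]
done. lo=0 hi=0; a=[5,14,13,12,8,6,17,18]

(0, 0)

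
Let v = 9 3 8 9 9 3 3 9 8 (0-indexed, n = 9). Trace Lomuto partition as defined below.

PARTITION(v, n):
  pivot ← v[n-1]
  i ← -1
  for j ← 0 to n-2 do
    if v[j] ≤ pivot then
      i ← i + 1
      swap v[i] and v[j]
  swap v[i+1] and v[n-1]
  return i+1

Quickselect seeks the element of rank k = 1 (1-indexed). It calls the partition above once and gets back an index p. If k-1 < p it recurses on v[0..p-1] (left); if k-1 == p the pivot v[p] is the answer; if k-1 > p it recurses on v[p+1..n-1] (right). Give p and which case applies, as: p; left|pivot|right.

pivot = v[8] = 8; i = -1
j=0: v[0]=9 > 8 → no swap
j=1: v[1]=3 ≤ 8 → i=0, swap v[0],v[1] → 3 9 8 9 9 3 3 9 8
j=2: v[2]=8 ≤ 8 → i=1, swap v[1],v[2] → 3 8 9 9 9 3 3 9 8
j=3: v[3]=9 > 8 → no swap
j=4: v[4]=9 > 8 → no swap
j=5: v[5]=3 ≤ 8 → i=2, swap v[2],v[5] → 3 8 3 9 9 9 3 9 8
j=6: v[6]=3 ≤ 8 → i=3, swap v[3],v[6] → 3 8 3 3 9 9 9 9 8
j=7: v[7]=9 > 8 → no swap
final swap v[4],v[8] → 3 8 3 3 8 9 9 9 9; return 4
p = 4; k-1 = 0 < 4 ⇒ left

4; left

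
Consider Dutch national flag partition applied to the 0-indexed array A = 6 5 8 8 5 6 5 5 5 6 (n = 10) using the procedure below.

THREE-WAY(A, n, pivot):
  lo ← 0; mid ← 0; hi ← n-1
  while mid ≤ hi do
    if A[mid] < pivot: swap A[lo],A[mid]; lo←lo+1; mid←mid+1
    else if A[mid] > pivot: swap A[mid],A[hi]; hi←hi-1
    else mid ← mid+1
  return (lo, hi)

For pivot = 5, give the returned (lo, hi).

(0, 4)

pivot = 5; lo=0, mid=0, hi=9
A[mid]=6>5: swap A[0],A[9]; hi=8 → 6 5 8 8 5 6 5 5 5 6
A[mid]=6>5: swap A[0],A[8]; hi=7 → 5 5 8 8 5 6 5 5 6 6
A[mid]=5=5: mid=1
A[mid]=5=5: mid=2
A[mid]=8>5: swap A[2],A[7]; hi=6 → 5 5 5 8 5 6 5 8 6 6
A[mid]=5=5: mid=3
A[mid]=8>5: swap A[3],A[6]; hi=5 → 5 5 5 5 5 6 8 8 6 6
A[mid]=5=5: mid=4
A[mid]=5=5: mid=5
A[mid]=6>5: swap A[5],A[5]; hi=4 → 5 5 5 5 5 6 8 8 6 6
end: lo=0, hi=4; A = 5 5 5 5 5 6 8 8 6 6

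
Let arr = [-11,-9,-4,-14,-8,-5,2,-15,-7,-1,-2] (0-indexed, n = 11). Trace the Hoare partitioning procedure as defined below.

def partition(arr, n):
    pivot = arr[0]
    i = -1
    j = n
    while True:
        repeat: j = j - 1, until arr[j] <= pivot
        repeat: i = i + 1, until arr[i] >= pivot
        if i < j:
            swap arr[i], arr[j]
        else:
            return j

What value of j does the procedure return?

1

pivot = arr[0] = -11; i = -1, j = 11
j→7 (arr[7]=-15≤-11), i→0 (arr[0]=-11≥-11); i<j, swap → [-15,-9,-4,-14,-8,-5,2,-11,-7,-1,-2]
j→3 (arr[3]=-14≤-11), i→1 (arr[1]=-9≥-11); i<j, swap → [-15,-14,-4,-9,-8,-5,2,-11,-7,-1,-2]
j→1, i→2; i≥j, return j=1. arr = [-15,-14,-4,-9,-8,-5,2,-11,-7,-1,-2]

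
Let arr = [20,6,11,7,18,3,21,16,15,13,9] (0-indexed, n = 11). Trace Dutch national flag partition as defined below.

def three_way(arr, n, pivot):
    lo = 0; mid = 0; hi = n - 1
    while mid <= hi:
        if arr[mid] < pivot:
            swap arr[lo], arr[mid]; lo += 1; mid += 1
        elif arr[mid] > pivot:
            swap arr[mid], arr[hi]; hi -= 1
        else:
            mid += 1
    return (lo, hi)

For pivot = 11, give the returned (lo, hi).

pivot = 11; lo=0, mid=0, hi=10
arr[mid]=20>11: swap arr[0],arr[10]; hi=9 → [9,6,11,7,18,3,21,16,15,13,20]
arr[mid]=9<11: swap arr[0],arr[0]; lo=1,mid=1 → [9,6,11,7,18,3,21,16,15,13,20]
arr[mid]=6<11: swap arr[1],arr[1]; lo=2,mid=2 → [9,6,11,7,18,3,21,16,15,13,20]
arr[mid]=11=11: mid=3
arr[mid]=7<11: swap arr[2],arr[3]; lo=3,mid=4 → [9,6,7,11,18,3,21,16,15,13,20]
arr[mid]=18>11: swap arr[4],arr[9]; hi=8 → [9,6,7,11,13,3,21,16,15,18,20]
arr[mid]=13>11: swap arr[4],arr[8]; hi=7 → [9,6,7,11,15,3,21,16,13,18,20]
arr[mid]=15>11: swap arr[4],arr[7]; hi=6 → [9,6,7,11,16,3,21,15,13,18,20]
arr[mid]=16>11: swap arr[4],arr[6]; hi=5 → [9,6,7,11,21,3,16,15,13,18,20]
arr[mid]=21>11: swap arr[4],arr[5]; hi=4 → [9,6,7,11,3,21,16,15,13,18,20]
arr[mid]=3<11: swap arr[3],arr[4]; lo=4,mid=5 → [9,6,7,3,11,21,16,15,13,18,20]
end: lo=4, hi=4; arr = [9,6,7,3,11,21,16,15,13,18,20]

(4, 4)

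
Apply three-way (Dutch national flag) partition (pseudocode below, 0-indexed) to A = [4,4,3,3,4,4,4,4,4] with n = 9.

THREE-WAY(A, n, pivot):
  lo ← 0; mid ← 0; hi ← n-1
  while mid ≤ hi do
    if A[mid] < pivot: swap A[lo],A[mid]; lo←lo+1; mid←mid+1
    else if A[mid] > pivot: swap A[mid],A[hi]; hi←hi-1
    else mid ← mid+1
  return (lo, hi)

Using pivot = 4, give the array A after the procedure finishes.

[3,3,4,4,4,4,4,4,4]

lo=0 mid=0 hi=8
4=4: mid=1
4=4: mid=2
3<4: swap(0,2), lo=1 mid=3 ⇒ [3,4,4,3,4,4,4,4,4]
3<4: swap(1,3), lo=2 mid=4 ⇒ [3,3,4,4,4,4,4,4,4]
4=4: mid=5
4=4: mid=6
4=4: mid=7
4=4: mid=8
4=4: mid=9
done. lo=2 hi=8; A=[3,3,4,4,4,4,4,4,4]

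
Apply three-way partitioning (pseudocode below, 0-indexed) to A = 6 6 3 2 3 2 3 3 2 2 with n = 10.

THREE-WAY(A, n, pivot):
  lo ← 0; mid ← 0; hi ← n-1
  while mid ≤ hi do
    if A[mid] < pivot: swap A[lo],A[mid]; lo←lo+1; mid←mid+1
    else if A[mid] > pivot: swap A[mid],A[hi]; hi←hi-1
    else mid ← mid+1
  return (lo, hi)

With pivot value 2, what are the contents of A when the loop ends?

pivot = 2; lo=0, mid=0, hi=9
A[mid]=6>2: swap A[0],A[9]; hi=8 → 2 6 3 2 3 2 3 3 2 6
A[mid]=2=2: mid=1
A[mid]=6>2: swap A[1],A[8]; hi=7 → 2 2 3 2 3 2 3 3 6 6
A[mid]=2=2: mid=2
A[mid]=3>2: swap A[2],A[7]; hi=6 → 2 2 3 2 3 2 3 3 6 6
A[mid]=3>2: swap A[2],A[6]; hi=5 → 2 2 3 2 3 2 3 3 6 6
A[mid]=3>2: swap A[2],A[5]; hi=4 → 2 2 2 2 3 3 3 3 6 6
A[mid]=2=2: mid=3
A[mid]=2=2: mid=4
A[mid]=3>2: swap A[4],A[4]; hi=3 → 2 2 2 2 3 3 3 3 6 6
end: lo=0, hi=3; A = 2 2 2 2 3 3 3 3 6 6

2 2 2 2 3 3 3 3 6 6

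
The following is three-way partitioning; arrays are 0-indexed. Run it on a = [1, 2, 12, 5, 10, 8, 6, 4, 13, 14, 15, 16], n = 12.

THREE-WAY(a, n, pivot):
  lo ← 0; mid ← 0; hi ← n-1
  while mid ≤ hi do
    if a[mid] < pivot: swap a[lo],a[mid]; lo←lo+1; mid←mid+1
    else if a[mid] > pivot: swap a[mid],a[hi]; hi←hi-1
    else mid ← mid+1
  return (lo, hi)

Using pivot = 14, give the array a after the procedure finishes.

[1, 2, 12, 5, 10, 8, 6, 4, 13, 14, 16, 15]

pivot = 14; lo=0, mid=0, hi=11
a[mid]=1<14: swap a[0],a[0]; lo=1,mid=1 → [1, 2, 12, 5, 10, 8, 6, 4, 13, 14, 15, 16]
a[mid]=2<14: swap a[1],a[1]; lo=2,mid=2 → [1, 2, 12, 5, 10, 8, 6, 4, 13, 14, 15, 16]
a[mid]=12<14: swap a[2],a[2]; lo=3,mid=3 → [1, 2, 12, 5, 10, 8, 6, 4, 13, 14, 15, 16]
a[mid]=5<14: swap a[3],a[3]; lo=4,mid=4 → [1, 2, 12, 5, 10, 8, 6, 4, 13, 14, 15, 16]
a[mid]=10<14: swap a[4],a[4]; lo=5,mid=5 → [1, 2, 12, 5, 10, 8, 6, 4, 13, 14, 15, 16]
a[mid]=8<14: swap a[5],a[5]; lo=6,mid=6 → [1, 2, 12, 5, 10, 8, 6, 4, 13, 14, 15, 16]
a[mid]=6<14: swap a[6],a[6]; lo=7,mid=7 → [1, 2, 12, 5, 10, 8, 6, 4, 13, 14, 15, 16]
a[mid]=4<14: swap a[7],a[7]; lo=8,mid=8 → [1, 2, 12, 5, 10, 8, 6, 4, 13, 14, 15, 16]
a[mid]=13<14: swap a[8],a[8]; lo=9,mid=9 → [1, 2, 12, 5, 10, 8, 6, 4, 13, 14, 15, 16]
a[mid]=14=14: mid=10
a[mid]=15>14: swap a[10],a[11]; hi=10 → [1, 2, 12, 5, 10, 8, 6, 4, 13, 14, 16, 15]
a[mid]=16>14: swap a[10],a[10]; hi=9 → [1, 2, 12, 5, 10, 8, 6, 4, 13, 14, 16, 15]
end: lo=9, hi=9; a = [1, 2, 12, 5, 10, 8, 6, 4, 13, 14, 16, 15]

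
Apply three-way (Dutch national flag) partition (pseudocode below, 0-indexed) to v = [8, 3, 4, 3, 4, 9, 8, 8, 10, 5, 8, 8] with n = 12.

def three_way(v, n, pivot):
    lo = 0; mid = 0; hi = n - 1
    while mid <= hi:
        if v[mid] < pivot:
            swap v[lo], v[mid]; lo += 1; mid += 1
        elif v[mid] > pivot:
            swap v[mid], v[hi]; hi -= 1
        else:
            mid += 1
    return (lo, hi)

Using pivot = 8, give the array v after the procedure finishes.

lo=0 mid=0 hi=11
8=8: mid=1
3<8: swap(0,1), lo=1 mid=2 ⇒ [3, 8, 4, 3, 4, 9, 8, 8, 10, 5, 8, 8]
4<8: swap(1,2), lo=2 mid=3 ⇒ [3, 4, 8, 3, 4, 9, 8, 8, 10, 5, 8, 8]
3<8: swap(2,3), lo=3 mid=4 ⇒ [3, 4, 3, 8, 4, 9, 8, 8, 10, 5, 8, 8]
4<8: swap(3,4), lo=4 mid=5 ⇒ [3, 4, 3, 4, 8, 9, 8, 8, 10, 5, 8, 8]
9>8: swap(5,11), hi=10 ⇒ [3, 4, 3, 4, 8, 8, 8, 8, 10, 5, 8, 9]
8=8: mid=6
8=8: mid=7
8=8: mid=8
10>8: swap(8,10), hi=9 ⇒ [3, 4, 3, 4, 8, 8, 8, 8, 8, 5, 10, 9]
8=8: mid=9
5<8: swap(4,9), lo=5 mid=10 ⇒ [3, 4, 3, 4, 5, 8, 8, 8, 8, 8, 10, 9]
done. lo=5 hi=9; v=[3, 4, 3, 4, 5, 8, 8, 8, 8, 8, 10, 9]

[3, 4, 3, 4, 5, 8, 8, 8, 8, 8, 10, 9]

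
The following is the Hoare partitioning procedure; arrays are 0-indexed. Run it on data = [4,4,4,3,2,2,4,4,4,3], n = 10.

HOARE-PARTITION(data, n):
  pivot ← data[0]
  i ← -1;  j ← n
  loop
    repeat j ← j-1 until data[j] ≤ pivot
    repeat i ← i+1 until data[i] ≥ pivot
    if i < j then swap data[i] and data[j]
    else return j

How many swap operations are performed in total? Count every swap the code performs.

3

pivot=4
j stops at 9 (3), i stops at 0 (4); swap ⇒ [3,4,4,3,2,2,4,4,4,4]
j stops at 8 (4), i stops at 1 (4); swap ⇒ [3,4,4,3,2,2,4,4,4,4]
j stops at 7 (4), i stops at 2 (4); swap ⇒ [3,4,4,3,2,2,4,4,4,4]
j stops at 6, i stops at 6; i≥j ⇒ return 6. data=[3,4,4,3,2,2,4,4,4,4]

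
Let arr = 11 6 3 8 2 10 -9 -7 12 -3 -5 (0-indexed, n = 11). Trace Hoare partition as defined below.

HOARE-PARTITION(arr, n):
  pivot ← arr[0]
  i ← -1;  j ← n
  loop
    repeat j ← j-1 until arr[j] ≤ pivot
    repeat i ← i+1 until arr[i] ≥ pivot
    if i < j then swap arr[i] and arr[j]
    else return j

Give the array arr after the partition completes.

pivot = arr[0] = 11; i = -1, j = 11
j→10 (arr[10]=-5≤11), i→0 (arr[0]=11≥11); i<j, swap → -5 6 3 8 2 10 -9 -7 12 -3 11
j→9 (arr[9]=-3≤11), i→8 (arr[8]=12≥11); i<j, swap → -5 6 3 8 2 10 -9 -7 -3 12 11
j→8, i→9; i≥j, return j=8. arr = -5 6 3 8 2 10 -9 -7 -3 12 11

-5 6 3 8 2 10 -9 -7 -3 12 11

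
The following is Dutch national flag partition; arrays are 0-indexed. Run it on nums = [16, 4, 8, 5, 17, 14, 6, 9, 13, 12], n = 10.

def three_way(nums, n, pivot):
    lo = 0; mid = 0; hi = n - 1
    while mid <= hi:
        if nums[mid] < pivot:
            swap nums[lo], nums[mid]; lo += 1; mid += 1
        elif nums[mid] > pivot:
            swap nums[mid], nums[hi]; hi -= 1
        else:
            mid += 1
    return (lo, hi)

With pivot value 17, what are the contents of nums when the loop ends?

[16, 4, 8, 5, 14, 6, 9, 13, 12, 17]

pivot = 17; lo=0, mid=0, hi=9
nums[mid]=16<17: swap nums[0],nums[0]; lo=1,mid=1 → [16, 4, 8, 5, 17, 14, 6, 9, 13, 12]
nums[mid]=4<17: swap nums[1],nums[1]; lo=2,mid=2 → [16, 4, 8, 5, 17, 14, 6, 9, 13, 12]
nums[mid]=8<17: swap nums[2],nums[2]; lo=3,mid=3 → [16, 4, 8, 5, 17, 14, 6, 9, 13, 12]
nums[mid]=5<17: swap nums[3],nums[3]; lo=4,mid=4 → [16, 4, 8, 5, 17, 14, 6, 9, 13, 12]
nums[mid]=17=17: mid=5
nums[mid]=14<17: swap nums[4],nums[5]; lo=5,mid=6 → [16, 4, 8, 5, 14, 17, 6, 9, 13, 12]
nums[mid]=6<17: swap nums[5],nums[6]; lo=6,mid=7 → [16, 4, 8, 5, 14, 6, 17, 9, 13, 12]
nums[mid]=9<17: swap nums[6],nums[7]; lo=7,mid=8 → [16, 4, 8, 5, 14, 6, 9, 17, 13, 12]
nums[mid]=13<17: swap nums[7],nums[8]; lo=8,mid=9 → [16, 4, 8, 5, 14, 6, 9, 13, 17, 12]
nums[mid]=12<17: swap nums[8],nums[9]; lo=9,mid=10 → [16, 4, 8, 5, 14, 6, 9, 13, 12, 17]
end: lo=9, hi=9; nums = [16, 4, 8, 5, 14, 6, 9, 13, 12, 17]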